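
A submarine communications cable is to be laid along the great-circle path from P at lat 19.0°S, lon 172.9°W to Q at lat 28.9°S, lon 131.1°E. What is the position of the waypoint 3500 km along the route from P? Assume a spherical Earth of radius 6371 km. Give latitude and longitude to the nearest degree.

≈ lat 28°S, lon 154°E

The haversine formula gives a central angle δ ≈ 0.902 rad (51.7°) between the endpoints. The total great-circle distance is δ·R ≈ 0.902 × 6371 ≈ 5745 km, so the target fraction is f = 3500/5745 ≈ 0.609.
Interpolate at f ≈ 0.609 with slerp weights a = sin((1−f)δ)/sin δ ≈ 0.440, b = sin(fδ)/sin δ ≈ 0.666.
p = a·p₁ + b·p₂ ≈ (-0.796, 0.388, -0.465); φ = arcsin(p_z) ≈ -27.71°, λ = atan2(p_y, p_x) ≈ 154.03°.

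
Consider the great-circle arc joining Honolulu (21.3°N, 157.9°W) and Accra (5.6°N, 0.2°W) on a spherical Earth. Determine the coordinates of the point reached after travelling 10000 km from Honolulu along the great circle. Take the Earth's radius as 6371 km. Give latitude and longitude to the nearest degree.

≈ 44°N, 46°W

Convert each endpoint to a unit vector on the sphere (x = cos φ cos λ, y = cos φ sin λ, z = sin φ).
The central angle between the endpoints is δ = arccos(p₁·p₂) ≈ 2.536 rad (145.3°). The total great-circle distance is δ·R ≈ 2.536 × 6371 ≈ 16160 km, so the target fraction is f = 10000/16160 ≈ 0.619.
Interpolate at f ≈ 0.619 with slerp weights a = sin((1−f)δ)/sin δ ≈ 1.447, b = sin(fδ)/sin δ ≈ 1.758.
p = a·p₁ + b·p₂ ≈ (0.500, -0.513, 0.697); φ = arcsin(p_z) ≈ 44.20°, λ = atan2(p_y, p_x) ≈ -45.73°.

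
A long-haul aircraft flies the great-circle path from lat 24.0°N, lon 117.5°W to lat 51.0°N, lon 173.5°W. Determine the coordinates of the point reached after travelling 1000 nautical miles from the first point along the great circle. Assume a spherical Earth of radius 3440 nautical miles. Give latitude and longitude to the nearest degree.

From cos δ = sin φ₁ sin φ₂ + cos φ₁ cos φ₂ cos Δλ, the central angle is δ ≈ 0.879 rad (50.4°). The total great-circle distance is δ·R ≈ 0.879 × 3440 ≈ 3025 nmi, so the target fraction is f = 1000/3025 ≈ 0.331.
Interpolate at f ≈ 0.331 with slerp weights a = sin((1−f)δ)/sin δ ≈ 0.721, b = sin(fδ)/sin δ ≈ 0.372.
p = a·p₁ + b·p₂ ≈ (-0.537, -0.611, 0.582); φ = arcsin(p_z) ≈ 35.61°, λ = atan2(p_y, p_x) ≈ -131.31°.

≈ lat 36°N, lon 131°W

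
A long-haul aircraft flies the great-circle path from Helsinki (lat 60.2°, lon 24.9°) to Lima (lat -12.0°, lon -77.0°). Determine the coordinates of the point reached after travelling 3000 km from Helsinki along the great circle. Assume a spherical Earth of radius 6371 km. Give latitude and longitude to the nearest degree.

Write both endpoints as unit vectors p₁, p₂ with components (cos φ cos λ, cos φ sin λ, sin φ).
The central angle between the endpoints is δ = arccos(p₁·p₂) ≈ 1.855 rad (106.3°). The total great-circle distance is δ·R ≈ 1.855 × 6371 ≈ 11820 km, so the target fraction is f = 3000/11820 ≈ 0.254.
Interpolate at f ≈ 0.254 with slerp weights a = sin((1−f)δ)/sin δ ≈ 1.024, b = sin(fδ)/sin δ ≈ 0.473.
p = a·p₁ + b·p₂ ≈ (0.566, -0.236, 0.790); φ = arcsin(p_z) ≈ 52.20°, λ = atan2(p_y, p_x) ≈ -22.67°.

≈ lat 52°, lon -23°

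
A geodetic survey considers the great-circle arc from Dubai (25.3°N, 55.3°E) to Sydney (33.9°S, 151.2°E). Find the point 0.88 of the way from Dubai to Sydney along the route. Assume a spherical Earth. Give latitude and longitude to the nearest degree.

Write both endpoints as unit vectors p₁, p₂ with components (cos φ cos λ, cos φ sin λ, sin φ).
The central angle between the endpoints is δ = arccos(p₁·p₂) ≈ 1.892 rad (108.4°).
Interpolate at f = 0.88 with slerp weights a = sin((1−f)δ)/sin δ ≈ 0.237, b = sin(fδ)/sin δ ≈ 1.049.
p = a·p₁ + b·p₂ ≈ (-0.641, 0.596, -0.484); φ = arcsin(p_z) ≈ -28.93°, λ = atan2(p_y, p_x) ≈ 137.09°.

≈ 29°S, 137°E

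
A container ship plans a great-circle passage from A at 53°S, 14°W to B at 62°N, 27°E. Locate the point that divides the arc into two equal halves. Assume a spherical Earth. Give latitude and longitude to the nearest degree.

The haversine formula gives a central angle δ ≈ 2.085 rad (119.5°) between the endpoints.
Interpolate at f = 1/2 with slerp weights a = sin((1−f)δ)/sin δ ≈ 0.992, b = sin(fδ)/sin δ ≈ 0.992.
p = a·p₁ + b·p₂ ≈ (0.994, 0.067, 0.084); φ = arcsin(p_z) ≈ 4.80°, λ = atan2(p_y, p_x) ≈ 3.86°.

≈ 5°N, 4°E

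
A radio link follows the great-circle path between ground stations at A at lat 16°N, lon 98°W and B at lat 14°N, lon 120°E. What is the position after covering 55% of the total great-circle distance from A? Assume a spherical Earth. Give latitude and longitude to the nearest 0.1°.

Convert each endpoint to a unit vector on the sphere (x = cos φ cos λ, y = cos φ sin λ, z = sin φ).
The central angle between the endpoints is δ = arccos(p₁·p₂) ≈ 2.303 rad (131.9°).
Interpolate at f = 0.55 with slerp weights a = sin((1−f)δ)/sin δ ≈ 1.157, b = sin(fδ)/sin δ ≈ 1.283.
p = a·p₁ + b·p₂ ≈ (-0.777, -0.023, 0.629); φ = arcsin(p_z) ≈ 38.98°, λ = atan2(p_y, p_x) ≈ -178.27°.

≈ lat 39.0°N, lon 178.3°W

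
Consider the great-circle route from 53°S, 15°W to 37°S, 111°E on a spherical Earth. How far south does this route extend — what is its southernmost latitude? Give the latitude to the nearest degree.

≈ 67°S

The great circle lies in the plane with unit normal n̂ = (p₁ × p₂)/|p₁ × p₂|.
Here n̂_z ≈ +0.397; the vertex latitude is φ_max = arccos|n̂_z| ≈ 66.6°.
Check via Clairaut: cos φ_max = |cos φ₁| · sin C = cos(53.0°)·sin(138.8°) ≈ 0.397, again giving ≈ 66.6°.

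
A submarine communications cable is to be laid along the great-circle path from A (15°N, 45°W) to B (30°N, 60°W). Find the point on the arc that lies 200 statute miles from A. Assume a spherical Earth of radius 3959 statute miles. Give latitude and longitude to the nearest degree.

Convert each endpoint to a unit vector on the sphere (x = cos φ cos λ, y = cos φ sin λ, z = sin φ).
The central angle between the endpoints is δ = arccos(p₁·p₂) ≈ 0.356 rad (20.4°). The total great-circle distance is δ·R ≈ 0.356 × 3959 ≈ 1408 mi, so the target fraction is f = 200/1408 ≈ 0.142.
Interpolate at f ≈ 0.142 with slerp weights a = sin((1−f)δ)/sin δ ≈ 0.863, b = sin(fδ)/sin δ ≈ 0.145.
p = a·p₁ + b·p₂ ≈ (0.652, -0.698, 0.296); φ = arcsin(p_z) ≈ 17.21°, λ = atan2(p_y, p_x) ≈ -46.95°.

≈ (17°N, 47°W)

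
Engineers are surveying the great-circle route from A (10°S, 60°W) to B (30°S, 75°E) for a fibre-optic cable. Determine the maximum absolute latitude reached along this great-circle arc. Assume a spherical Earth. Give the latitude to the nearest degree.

The great circle lies in the plane with unit normal n̂ = (p₁ × p₂)/|p₁ × p₂|.
Here n̂_z ≈ +0.704; the vertex latitude is φ_max = arccos|n̂_z| ≈ 45.2°.
Check via Clairaut: cos φ_max = |cos φ₁| · sin C = cos(10.0°)·sin(134.4°) ≈ 0.704, again giving ≈ 45.2°.

≈ 45°S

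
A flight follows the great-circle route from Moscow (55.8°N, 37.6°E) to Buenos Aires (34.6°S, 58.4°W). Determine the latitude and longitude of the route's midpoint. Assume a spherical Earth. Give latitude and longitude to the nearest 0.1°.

≈ (15.3°N, 22.2°W)

The haversine formula gives a central angle δ ≈ 2.115 rad (121.2°) between the endpoints.
Interpolate at f = 1/2 with slerp weights a = sin((1−f)δ)/sin δ ≈ 1.019, b = sin(fδ)/sin δ ≈ 1.019.
p = a·p₁ + b·p₂ ≈ (0.893, -0.365, 0.264); φ = arcsin(p_z) ≈ 15.31°, λ = atan2(p_y, p_x) ≈ -22.22°.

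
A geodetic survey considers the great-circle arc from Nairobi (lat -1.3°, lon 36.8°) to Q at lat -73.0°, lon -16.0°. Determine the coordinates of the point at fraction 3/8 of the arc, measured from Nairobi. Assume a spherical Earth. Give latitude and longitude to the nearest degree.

≈ lat -30°, lon 29°

From cos δ = sin φ₁ sin φ₂ + cos φ₁ cos φ₂ cos Δλ, the central angle is δ ≈ 1.371 rad (78.6°).
Interpolate at f = 3/8 with slerp weights a = sin((1−f)δ)/sin δ ≈ 0.771, b = sin(fδ)/sin δ ≈ 0.502.
p = a·p₁ + b·p₂ ≈ (0.758, 0.421, -0.497); φ = arcsin(p_z) ≈ -29.82°, λ = atan2(p_y, p_x) ≈ 29.06°.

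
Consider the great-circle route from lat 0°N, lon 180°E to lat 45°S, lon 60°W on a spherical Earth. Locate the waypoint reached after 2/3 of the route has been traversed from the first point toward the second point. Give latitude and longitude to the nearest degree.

Convert each endpoint to a unit vector on the sphere (x = cos φ cos λ, y = cos φ sin λ, z = sin φ).
The central angle between the endpoints is δ = arccos(p₁·p₂) ≈ 1.932 rad (110.7°).
Interpolate at f = 2/3 with slerp weights a = sin((1−f)δ)/sin δ ≈ 0.642, b = sin(fδ)/sin δ ≈ 1.027.
p = a·p₁ + b·p₂ ≈ (-0.279, -0.629, -0.726); φ = arcsin(p_z) ≈ -46.55°, λ = atan2(p_y, p_x) ≈ -113.93°.

≈ lat 47°S, lon 114°W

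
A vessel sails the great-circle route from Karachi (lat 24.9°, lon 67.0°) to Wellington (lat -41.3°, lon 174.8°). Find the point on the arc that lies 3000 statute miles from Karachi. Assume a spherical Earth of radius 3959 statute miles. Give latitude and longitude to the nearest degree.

≈ lat -3°, lon 101°

The haversine formula gives a central angle δ ≈ 2.079 rad (119.1°) between the endpoints. The total great-circle distance is δ·R ≈ 2.079 × 3959 ≈ 8229 mi, so the target fraction is f = 3000/8229 ≈ 0.365.
Interpolate at f ≈ 0.365 with slerp weights a = sin((1−f)δ)/sin δ ≈ 1.109, b = sin(fδ)/sin δ ≈ 0.787.
p = a·p₁ + b·p₂ ≈ (-0.195, 0.979, -0.052); φ = arcsin(p_z) ≈ -3.00°, λ = atan2(p_y, p_x) ≈ 101.29°.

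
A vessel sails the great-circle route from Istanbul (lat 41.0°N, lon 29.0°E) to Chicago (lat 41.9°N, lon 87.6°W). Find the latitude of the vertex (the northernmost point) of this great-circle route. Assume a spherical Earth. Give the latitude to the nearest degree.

≈ 59°N

The great circle lies in the plane with unit normal n̂ = (p₁ × p₂)/|p₁ × p₂|.
Here n̂_z ≈ -0.511; the vertex latitude is φ_max = arccos|n̂_z| ≈ 59.3°.
Check via Clairaut: cos φ_max = |cos φ₁| · sin C = cos(41.0°)·sin(42.6°) ≈ 0.511, again giving ≈ 59.3°.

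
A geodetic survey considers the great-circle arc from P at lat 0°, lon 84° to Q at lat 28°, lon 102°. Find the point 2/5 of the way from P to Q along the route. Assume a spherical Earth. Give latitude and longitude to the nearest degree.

≈ lat 11°, lon 91°

The haversine formula gives a central angle δ ≈ 0.574 rad (32.9°) between the endpoints.
Interpolate at f = 2/5 with slerp weights a = sin((1−f)δ)/sin δ ≈ 0.622, b = sin(fδ)/sin δ ≈ 0.419.
p = a·p₁ + b·p₂ ≈ (-0.012, 0.980, 0.197); φ = arcsin(p_z) ≈ 11.35°, λ = atan2(p_y, p_x) ≈ 90.70°.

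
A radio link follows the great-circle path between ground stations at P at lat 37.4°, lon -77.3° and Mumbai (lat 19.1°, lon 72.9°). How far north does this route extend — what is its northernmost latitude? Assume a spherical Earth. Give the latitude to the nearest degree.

≈ 65°

The great circle lies in the plane with unit normal n̂ = (p₁ × p₂)/|p₁ × p₂|.
Here n̂_z ≈ +0.418; the vertex latitude is φ_max = arccos|n̂_z| ≈ 65.3°.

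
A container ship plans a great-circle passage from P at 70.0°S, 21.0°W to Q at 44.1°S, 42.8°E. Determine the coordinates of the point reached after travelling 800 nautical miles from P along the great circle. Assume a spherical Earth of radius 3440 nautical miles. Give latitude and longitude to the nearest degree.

≈ 65°S, 12°E

The haversine formula gives a central angle δ ≈ 0.704 rad (40.3°) between the endpoints. The total great-circle distance is δ·R ≈ 0.704 × 3440 ≈ 2421 nmi, so the target fraction is f = 800/2421 ≈ 0.330.
Interpolate at f ≈ 0.330 with slerp weights a = sin((1−f)δ)/sin δ ≈ 0.702, b = sin(fδ)/sin δ ≈ 0.356.
p = a·p₁ + b·p₂ ≈ (0.412, 0.088, -0.907); φ = arcsin(p_z) ≈ -65.11°, λ = atan2(p_y, p_x) ≈ 12.04°.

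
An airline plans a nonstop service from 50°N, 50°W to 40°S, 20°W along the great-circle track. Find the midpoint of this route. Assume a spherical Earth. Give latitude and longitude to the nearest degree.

≈ 5°N, 34°W

Convert each endpoint to a unit vector on the sphere (x = cos φ cos λ, y = cos φ sin λ, z = sin φ).
The central angle between the endpoints is δ = arccos(p₁·p₂) ≈ 1.637 rad (93.8°).
Interpolate at f = 1/2 with slerp weights a = sin((1−f)δ)/sin δ ≈ 0.732, b = sin(fδ)/sin δ ≈ 0.732.
p = a·p₁ + b·p₂ ≈ (0.829, -0.552, 0.090); φ = arcsin(p_z) ≈ 5.17°, λ = atan2(p_y, p_x) ≈ -33.66°.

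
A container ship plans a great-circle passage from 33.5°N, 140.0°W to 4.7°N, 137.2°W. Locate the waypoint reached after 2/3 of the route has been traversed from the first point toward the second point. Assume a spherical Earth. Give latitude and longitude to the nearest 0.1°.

Convert each endpoint to a unit vector on the sphere (x = cos φ cos λ, y = cos φ sin λ, z = sin φ).
The central angle between the endpoints is δ = arccos(p₁·p₂) ≈ 0.505 rad (28.9°).
Interpolate at f = 2/3 with slerp weights a = sin((1−f)δ)/sin δ ≈ 0.346, b = sin(fδ)/sin δ ≈ 0.683.
p = a·p₁ + b·p₂ ≈ (-0.720, -0.648, 0.247); φ = arcsin(p_z) ≈ 14.30°, λ = atan2(p_y, p_x) ≈ -138.03°.

≈ 14.3°N, 138.0°W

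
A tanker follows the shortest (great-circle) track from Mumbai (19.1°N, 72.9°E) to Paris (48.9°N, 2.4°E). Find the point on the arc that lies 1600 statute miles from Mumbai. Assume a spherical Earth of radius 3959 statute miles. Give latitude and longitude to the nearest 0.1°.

≈ (34.6°N, 53.5°E)

Convert each endpoint to a unit vector on the sphere (x = cos φ cos λ, y = cos φ sin λ, z = sin φ).
The central angle between the endpoints is δ = arccos(p₁·p₂) ≈ 1.100 rad (63.0°). The total great-circle distance is δ·R ≈ 1.100 × 3959 ≈ 4353 mi, so the target fraction is f = 1600/4353 ≈ 0.368.
Interpolate at f ≈ 0.368 with slerp weights a = sin((1−f)δ)/sin δ ≈ 0.719, b = sin(fδ)/sin δ ≈ 0.441.
p = a·p₁ + b·p₂ ≈ (0.490, 0.662, 0.568); φ = arcsin(p_z) ≈ 34.60°, λ = atan2(p_y, p_x) ≈ 53.50°.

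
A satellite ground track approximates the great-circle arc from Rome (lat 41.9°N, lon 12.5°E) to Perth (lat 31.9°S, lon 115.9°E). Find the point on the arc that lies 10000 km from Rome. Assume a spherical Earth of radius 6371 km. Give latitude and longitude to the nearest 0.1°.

≈ lat 13.0°S, lon 90.5°E

Convert each endpoint to a unit vector on the sphere (x = cos φ cos λ, y = cos φ sin λ, z = sin φ).
The central angle between the endpoints is δ = arccos(p₁·p₂) ≈ 2.094 rad (120.0°). The total great-circle distance is δ·R ≈ 2.094 × 6371 ≈ 13339 km, so the target fraction is f = 10000/13339 ≈ 0.750.
Interpolate at f ≈ 0.750 with slerp weights a = sin((1−f)δ)/sin δ ≈ 0.578, b = sin(fδ)/sin δ ≈ 1.154.
p = a·p₁ + b·p₂ ≈ (-0.008, 0.975, -0.224); φ = arcsin(p_z) ≈ -12.96°, λ = atan2(p_y, p_x) ≈ 90.49°.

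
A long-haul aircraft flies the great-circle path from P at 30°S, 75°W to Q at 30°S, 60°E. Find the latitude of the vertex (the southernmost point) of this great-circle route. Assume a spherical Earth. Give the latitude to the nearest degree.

The great circle lies in the plane with unit normal n̂ = (p₁ × p₂)/|p₁ × p₂|.
Here n̂_z ≈ +0.552; the vertex latitude is φ_max = arccos|n̂_z| ≈ 56.5°.
Check via Clairaut: cos φ_max = |cos φ₁| · sin C = cos(30.0°)·sin(140.4°) ≈ 0.552, again giving ≈ 56.5°.

≈ 56°S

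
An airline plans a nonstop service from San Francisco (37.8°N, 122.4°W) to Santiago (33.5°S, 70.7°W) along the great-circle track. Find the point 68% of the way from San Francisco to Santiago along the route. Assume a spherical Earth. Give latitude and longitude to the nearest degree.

≈ 11°S, 88°W

The haversine formula gives a central angle δ ≈ 1.501 rad (86.0°) between the endpoints.
Interpolate at f = 0.68 with slerp weights a = sin((1−f)δ)/sin δ ≈ 0.463, b = sin(fδ)/sin δ ≈ 0.854.
p = a·p₁ + b·p₂ ≈ (0.039, -0.981, -0.188); φ = arcsin(p_z) ≈ -10.82°, λ = atan2(p_y, p_x) ≈ -87.70°.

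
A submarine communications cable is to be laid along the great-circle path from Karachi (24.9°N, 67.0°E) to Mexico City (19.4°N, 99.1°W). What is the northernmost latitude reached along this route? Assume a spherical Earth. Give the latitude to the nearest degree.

The great circle lies in the plane with unit normal n̂ = (p₁ × p₂)/|p₁ × p₂|.
Here n̂_z ≈ -0.284; the vertex latitude is φ_max = arccos|n̂_z| ≈ 73.5°.

≈ 73°N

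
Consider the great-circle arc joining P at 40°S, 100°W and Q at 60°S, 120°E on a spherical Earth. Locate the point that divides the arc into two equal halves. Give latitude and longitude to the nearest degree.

≈ 72°S, 140°W

Write both endpoints as unit vectors p₁, p₂ with components (cos φ cos λ, cos φ sin λ, sin φ).
The central angle between the endpoints is δ = arccos(p₁·p₂) ≈ 1.304 rad (74.7°).
Interpolate at f = 1/2 with slerp weights a = sin((1−f)δ)/sin δ ≈ 0.629, b = sin(fδ)/sin δ ≈ 0.629.
p = a·p₁ + b·p₂ ≈ (-0.241, -0.202, -0.949); φ = arcsin(p_z) ≈ -71.67°, λ = atan2(p_y, p_x) ≈ -140.00°.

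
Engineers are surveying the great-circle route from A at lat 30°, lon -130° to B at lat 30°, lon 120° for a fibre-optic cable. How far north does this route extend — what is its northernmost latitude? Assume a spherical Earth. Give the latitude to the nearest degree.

≈ 45°

The great circle lies in the plane with unit normal n̂ = (p₁ × p₂)/|p₁ × p₂|.
Here n̂_z ≈ -0.705; the vertex latitude is φ_max = arccos|n̂_z| ≈ 45.2°.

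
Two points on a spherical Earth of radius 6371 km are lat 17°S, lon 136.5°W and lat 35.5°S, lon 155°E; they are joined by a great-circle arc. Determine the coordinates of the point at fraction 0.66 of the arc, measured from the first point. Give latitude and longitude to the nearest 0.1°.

≈ lat 33.5°S, lon 179.1°W

Write both endpoints as unit vectors p₁, p₂ with components (cos φ cos λ, cos φ sin λ, sin φ).
The central angle between the endpoints is δ = arccos(p₁·p₂) ≈ 1.098 rad (62.9°).
Interpolate at f = 0.66 with slerp weights a = sin((1−f)δ)/sin δ ≈ 0.410, b = sin(fδ)/sin δ ≈ 0.745.
p = a·p₁ + b·p₂ ≈ (-0.834, -0.013, -0.552); φ = arcsin(p_z) ≈ -33.52°, λ = atan2(p_y, p_x) ≈ -179.07°.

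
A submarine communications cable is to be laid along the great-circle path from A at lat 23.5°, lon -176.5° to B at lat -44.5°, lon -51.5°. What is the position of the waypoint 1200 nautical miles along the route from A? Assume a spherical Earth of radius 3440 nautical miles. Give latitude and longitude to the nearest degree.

Convert each endpoint to a unit vector on the sphere (x = cos φ cos λ, y = cos φ sin λ, z = sin φ).
The central angle between the endpoints is δ = arccos(p₁·p₂) ≈ 2.285 rad (130.9°). The total great-circle distance is δ·R ≈ 2.285 × 3440 ≈ 7859 nmi, so the target fraction is f = 1200/7859 ≈ 0.153.
Interpolate at f ≈ 0.153 with slerp weights a = sin((1−f)δ)/sin δ ≈ 1.236, b = sin(fδ)/sin δ ≈ 0.452.
p = a·p₁ + b·p₂ ≈ (-0.930, -0.322, 0.176); φ = arcsin(p_z) ≈ 10.13°, λ = atan2(p_y, p_x) ≈ -160.93°.

≈ lat 10°, lon -161°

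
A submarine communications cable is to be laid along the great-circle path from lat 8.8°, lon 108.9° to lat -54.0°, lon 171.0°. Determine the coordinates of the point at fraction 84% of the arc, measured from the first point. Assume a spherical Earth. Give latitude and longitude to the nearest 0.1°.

≈ lat -46.5°, lon 154.2°

Convert each endpoint to a unit vector on the sphere (x = cos φ cos λ, y = cos φ sin λ, z = sin φ).
The central angle between the endpoints is δ = arccos(p₁·p₂) ≈ 1.422 rad (81.5°).
Interpolate at f = 0.84 with slerp weights a = sin((1−f)δ)/sin δ ≈ 0.228, b = sin(fδ)/sin δ ≈ 0.940.
p = a·p₁ + b·p₂ ≈ (-0.619, 0.300, -0.726); φ = arcsin(p_z) ≈ -46.55°, λ = atan2(p_y, p_x) ≈ 154.16°.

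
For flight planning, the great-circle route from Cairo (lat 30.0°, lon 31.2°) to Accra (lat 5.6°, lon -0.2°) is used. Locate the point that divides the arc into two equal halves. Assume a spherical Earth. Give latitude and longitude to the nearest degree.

≈ lat 18°, lon 14°

Write both endpoints as unit vectors p₁, p₂ with components (cos φ cos λ, cos φ sin λ, sin φ).
The central angle between the endpoints is δ = arccos(p₁·p₂) ≈ 0.669 rad (38.3°).
Interpolate at f = 1/2 with slerp weights a = sin((1−f)δ)/sin δ ≈ 0.529, b = sin(fδ)/sin δ ≈ 0.529.
p = a·p₁ + b·p₂ ≈ (0.919, 0.236, 0.316); φ = arcsin(p_z) ≈ 18.44°, λ = atan2(p_y, p_x) ≈ 14.38°.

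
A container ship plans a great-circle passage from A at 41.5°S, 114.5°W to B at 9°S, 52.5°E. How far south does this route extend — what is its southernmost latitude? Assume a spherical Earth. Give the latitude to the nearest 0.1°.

The great circle lies in the plane with unit normal n̂ = (p₁ × p₂)/|p₁ × p₂|.
Here n̂_z ≈ +0.211; the vertex latitude is φ_max = arccos|n̂_z| ≈ 77.8°.
Check via Clairaut: cos φ_max = |cos φ₁| · sin C = cos(41.5°)·sin(163.6°) ≈ 0.211, again giving ≈ 77.8°.

≈ 77.8°S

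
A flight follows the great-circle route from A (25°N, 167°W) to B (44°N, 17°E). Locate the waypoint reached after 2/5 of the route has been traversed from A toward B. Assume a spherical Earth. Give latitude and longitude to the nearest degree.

Convert each endpoint to a unit vector on the sphere (x = cos φ cos λ, y = cos φ sin λ, z = sin φ).
The central angle between the endpoints is δ = arccos(p₁·p₂) ≈ 1.936 rad (110.9°).
Interpolate at f = 2/5 with slerp weights a = sin((1−f)δ)/sin δ ≈ 0.982, b = sin(fδ)/sin δ ≈ 0.748.
p = a·p₁ + b·p₂ ≈ (-0.352, -0.043, 0.935); φ = arcsin(p_z) ≈ 69.21°, λ = atan2(p_y, p_x) ≈ -173.07°.

≈ (69°N, 173°W)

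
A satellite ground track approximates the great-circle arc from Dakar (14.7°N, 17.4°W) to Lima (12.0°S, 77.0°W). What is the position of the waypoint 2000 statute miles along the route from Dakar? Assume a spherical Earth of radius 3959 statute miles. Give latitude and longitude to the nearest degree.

Write both endpoints as unit vectors p₁, p₂ with components (cos φ cos λ, cos φ sin λ, sin φ).
The central angle between the endpoints is δ = arccos(p₁·p₂) ≈ 1.131 rad (64.8°). The total great-circle distance is δ·R ≈ 1.131 × 3959 ≈ 4476 mi, so the target fraction is f = 2000/4476 ≈ 0.447.
Interpolate at f ≈ 0.447 with slerp weights a = sin((1−f)δ)/sin δ ≈ 0.647, b = sin(fδ)/sin δ ≈ 0.535.
p = a·p₁ + b·p₂ ≈ (0.715, -0.697, 0.053); φ = arcsin(p_z) ≈ 3.04°, λ = atan2(p_y, p_x) ≈ -44.27°.

≈ (3°N, 44°W)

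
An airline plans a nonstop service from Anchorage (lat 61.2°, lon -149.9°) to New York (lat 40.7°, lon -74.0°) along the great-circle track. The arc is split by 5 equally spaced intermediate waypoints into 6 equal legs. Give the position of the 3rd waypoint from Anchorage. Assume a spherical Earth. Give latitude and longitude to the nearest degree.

≈ lat 57°, lon -102°

Convert each endpoint to a unit vector on the sphere (x = cos φ cos λ, y = cos φ sin λ, z = sin φ).
The central angle between the endpoints is δ = arccos(p₁·p₂) ≈ 0.849 rad (48.7°).
Interpolate at f = 3/6 with slerp weights a = sin((1−f)δ)/sin δ ≈ 0.549, b = sin(fδ)/sin δ ≈ 0.549.
p = a·p₁ + b·p₂ ≈ (-0.114, -0.532, 0.839); φ = arcsin(p_z) ≈ 57.00°, λ = atan2(p_y, p_x) ≈ -102.09°.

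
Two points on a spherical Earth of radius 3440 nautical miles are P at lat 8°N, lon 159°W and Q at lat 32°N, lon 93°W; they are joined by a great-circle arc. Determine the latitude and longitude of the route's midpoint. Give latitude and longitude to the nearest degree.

≈ lat 23°N, lon 129°W

Write both endpoints as unit vectors p₁, p₂ with components (cos φ cos λ, cos φ sin λ, sin φ).
The central angle between the endpoints is δ = arccos(p₁·p₂) ≈ 1.142 rad (65.5°).
Interpolate at f = 1/2 with slerp weights a = sin((1−f)δ)/sin δ ≈ 0.594, b = sin(fδ)/sin δ ≈ 0.594.
p = a·p₁ + b·p₂ ≈ (-0.576, -0.714, 0.398); φ = arcsin(p_z) ≈ 23.43°, λ = atan2(p_y, p_x) ≈ -128.88°.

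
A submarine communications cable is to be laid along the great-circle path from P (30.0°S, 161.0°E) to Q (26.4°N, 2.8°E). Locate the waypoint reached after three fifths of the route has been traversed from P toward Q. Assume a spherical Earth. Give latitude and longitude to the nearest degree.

≈ (1°S, 63°E)

The haversine formula gives a central angle δ ≈ 2.801 rad (160.5°) between the endpoints.
Interpolate at f = 3/5 with slerp weights a = sin((1−f)δ)/sin δ ≈ 2.695, b = sin(fδ)/sin δ ≈ 2.975.
p = a·p₁ + b·p₂ ≈ (0.455, 0.890, -0.024); φ = arcsin(p_z) ≈ -1.40°, λ = atan2(p_y, p_x) ≈ 62.91°.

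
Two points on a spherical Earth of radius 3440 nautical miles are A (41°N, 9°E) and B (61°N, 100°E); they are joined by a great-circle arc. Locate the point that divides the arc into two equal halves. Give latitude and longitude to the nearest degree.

Write both endpoints as unit vectors p₁, p₂ with components (cos φ cos λ, cos φ sin λ, sin φ).
The central angle between the endpoints is δ = arccos(p₁·p₂) ≈ 0.967 rad (55.4°).
Interpolate at f = 1/2 with slerp weights a = sin((1−f)δ)/sin δ ≈ 0.565, b = sin(fδ)/sin δ ≈ 0.565.
p = a·p₁ + b·p₂ ≈ (0.373, 0.336, 0.865); φ = arcsin(p_z) ≈ 59.83°, λ = atan2(p_y, p_x) ≈ 42.01°.

≈ (60°N, 42°E)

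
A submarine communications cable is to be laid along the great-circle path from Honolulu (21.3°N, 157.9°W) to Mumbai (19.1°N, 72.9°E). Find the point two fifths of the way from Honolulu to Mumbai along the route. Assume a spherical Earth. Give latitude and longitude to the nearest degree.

≈ 40°N, 152°E

Write both endpoints as unit vectors p₁, p₂ with components (cos φ cos λ, cos φ sin λ, sin φ).
The central angle between the endpoints is δ = arccos(p₁·p₂) ≈ 2.024 rad (115.9°).
Interpolate at f = 2/5 with slerp weights a = sin((1−f)δ)/sin δ ≈ 1.042, b = sin(fδ)/sin δ ≈ 0.805.
p = a·p₁ + b·p₂ ≈ (-0.676, 0.362, 0.642); φ = arcsin(p_z) ≈ 39.94°, λ = atan2(p_y, p_x) ≈ 151.84°.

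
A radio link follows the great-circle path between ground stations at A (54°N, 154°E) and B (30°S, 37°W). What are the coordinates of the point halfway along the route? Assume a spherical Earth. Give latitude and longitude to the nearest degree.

Write both endpoints as unit vectors p₁, p₂ with components (cos φ cos λ, cos φ sin λ, sin φ).
The central angle between the endpoints is δ = arccos(p₁·p₂) ≈ 2.700 rad (154.7°).
Interpolate at f = 1/2 with slerp weights a = sin((1−f)δ)/sin δ ≈ 2.284, b = sin(fδ)/sin δ ≈ 2.284.
p = a·p₁ + b·p₂ ≈ (0.373, -0.602, 0.706); φ = arcsin(p_z) ≈ 44.91°, λ = atan2(p_y, p_x) ≈ -58.21°.

≈ (45°N, 58°W)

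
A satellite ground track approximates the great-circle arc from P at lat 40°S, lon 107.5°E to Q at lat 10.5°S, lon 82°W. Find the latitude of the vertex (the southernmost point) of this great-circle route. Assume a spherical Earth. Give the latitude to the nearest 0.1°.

≈ 80.8°S

The great circle lies in the plane with unit normal n̂ = (p₁ × p₂)/|p₁ × p₂|.
Here n̂_z ≈ +0.159; the vertex latitude is φ_max = arccos|n̂_z| ≈ 80.8°.
Check via Clairaut: cos φ_max = |cos φ₁| · sin C = cos(40.0°)·sin(168.0°) ≈ 0.159, again giving ≈ 80.8°.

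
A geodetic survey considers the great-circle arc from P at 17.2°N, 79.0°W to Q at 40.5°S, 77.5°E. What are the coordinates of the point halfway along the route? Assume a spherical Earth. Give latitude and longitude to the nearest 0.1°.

Write both endpoints as unit vectors p₁, p₂ with components (cos φ cos λ, cos φ sin λ, sin φ).
The central angle between the endpoints is δ = arccos(p₁·p₂) ≈ 2.603 rad (149.1°).
Interpolate at f = 1/2 with slerp weights a = sin((1−f)δ)/sin δ ≈ 1.878, b = sin(fδ)/sin δ ≈ 1.878.
p = a·p₁ + b·p₂ ≈ (0.651, -0.367, -0.664); φ = arcsin(p_z) ≈ -41.62°, λ = atan2(p_y, p_x) ≈ -29.39°.

≈ 41.6°S, 29.4°W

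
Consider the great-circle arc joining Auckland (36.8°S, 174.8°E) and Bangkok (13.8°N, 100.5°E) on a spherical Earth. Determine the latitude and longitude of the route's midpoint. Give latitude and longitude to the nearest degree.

≈ 14°S, 133°E

From cos δ = sin φ₁ sin φ₂ + cos φ₁ cos φ₂ cos Δλ, the central angle is δ ≈ 1.503 rad (86.1°).
Interpolate at f = 1/2 with slerp weights a = sin((1−f)δ)/sin δ ≈ 0.684, b = sin(fδ)/sin δ ≈ 0.684.
p = a·p₁ + b·p₂ ≈ (-0.667, 0.703, -0.247); φ = arcsin(p_z) ≈ -14.28°, λ = atan2(p_y, p_x) ≈ 133.48°.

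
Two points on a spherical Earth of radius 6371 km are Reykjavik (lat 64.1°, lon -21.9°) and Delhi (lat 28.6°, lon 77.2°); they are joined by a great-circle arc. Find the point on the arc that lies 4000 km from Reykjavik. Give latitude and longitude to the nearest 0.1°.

Convert each endpoint to a unit vector on the sphere (x = cos φ cos λ, y = cos φ sin λ, z = sin φ).
The central angle between the endpoints is δ = arccos(p₁·p₂) ≈ 1.192 rad (68.3°). The total great-circle distance is δ·R ≈ 1.192 × 6371 ≈ 7593 km, so the target fraction is f = 4000/7593 ≈ 0.527.
Interpolate at f ≈ 0.527 with slerp weights a = sin((1−f)δ)/sin δ ≈ 0.575, b = sin(fδ)/sin δ ≈ 0.632.
p = a·p₁ + b·p₂ ≈ (0.356, 0.448, 0.820); φ = arcsin(p_z) ≈ 55.11°, λ = atan2(p_y, p_x) ≈ 51.49°.

≈ lat 55.1°, lon 51.5°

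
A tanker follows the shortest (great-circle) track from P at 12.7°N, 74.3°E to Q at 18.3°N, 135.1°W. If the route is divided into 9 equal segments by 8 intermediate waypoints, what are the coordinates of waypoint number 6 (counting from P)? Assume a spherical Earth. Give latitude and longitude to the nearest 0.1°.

≈ 44.3°N, 179.5°E

Write both endpoints as unit vectors p₁, p₂ with components (cos φ cos λ, cos φ sin λ, sin φ).
The central angle between the endpoints is δ = arccos(p₁·p₂) ≈ 2.401 rad (137.6°).
Interpolate at f = 6/9 with slerp weights a = sin((1−f)δ)/sin δ ≈ 1.063, b = sin(fδ)/sin δ ≈ 1.481.
p = a·p₁ + b·p₂ ≈ (-0.715, 0.006, 0.699); φ = arcsin(p_z) ≈ 44.33°, λ = atan2(p_y, p_x) ≈ 179.53°.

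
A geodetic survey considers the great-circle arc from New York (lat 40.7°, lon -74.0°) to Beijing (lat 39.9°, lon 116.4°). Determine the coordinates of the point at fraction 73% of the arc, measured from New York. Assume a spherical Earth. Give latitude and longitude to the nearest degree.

Convert each endpoint to a unit vector on the sphere (x = cos φ cos λ, y = cos φ sin λ, z = sin φ).
The central angle between the endpoints is δ = arccos(p₁·p₂) ≈ 1.725 rad (98.8°).
Interpolate at f = 0.73 with slerp weights a = sin((1−f)δ)/sin δ ≈ 0.455, b = sin(fδ)/sin δ ≈ 0.963.
p = a·p₁ + b·p₂ ≈ (-0.234, 0.331, 0.914); φ = arcsin(p_z) ≈ 66.11°, λ = atan2(p_y, p_x) ≈ 125.24°.

≈ lat 66°, lon 125°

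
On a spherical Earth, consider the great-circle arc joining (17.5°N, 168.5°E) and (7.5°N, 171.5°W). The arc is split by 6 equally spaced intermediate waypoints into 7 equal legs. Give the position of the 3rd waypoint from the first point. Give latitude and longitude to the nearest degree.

≈ (13°N, 177°E)

Write both endpoints as unit vectors p₁, p₂ with components (cos φ cos λ, cos φ sin λ, sin φ).
The central angle between the endpoints is δ = arccos(p₁·p₂) ≈ 0.382 rad (21.9°).
Interpolate at f = 3/7 with slerp weights a = sin((1−f)δ)/sin δ ≈ 0.581, b = sin(fδ)/sin δ ≈ 0.437.
p = a·p₁ + b·p₂ ≈ (-0.972, 0.046, 0.232); φ = arcsin(p_z) ≈ 13.40°, λ = atan2(p_y, p_x) ≈ 177.27°.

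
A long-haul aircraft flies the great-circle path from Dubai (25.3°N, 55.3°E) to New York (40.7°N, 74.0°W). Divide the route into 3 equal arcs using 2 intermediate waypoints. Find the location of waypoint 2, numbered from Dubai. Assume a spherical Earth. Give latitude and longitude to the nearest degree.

≈ (57°N, 29°W)

Write both endpoints as unit vectors p₁, p₂ with components (cos φ cos λ, cos φ sin λ, sin φ).
The central angle between the endpoints is δ = arccos(p₁·p₂) ≈ 1.727 rad (98.9°).
Interpolate at f = 2/3 with slerp weights a = sin((1−f)δ)/sin δ ≈ 0.551, b = sin(fδ)/sin δ ≈ 0.925.
p = a·p₁ + b·p₂ ≈ (0.477, -0.264, 0.838); φ = arcsin(p_z) ≈ 56.97°, λ = atan2(p_y, p_x) ≈ -28.99°.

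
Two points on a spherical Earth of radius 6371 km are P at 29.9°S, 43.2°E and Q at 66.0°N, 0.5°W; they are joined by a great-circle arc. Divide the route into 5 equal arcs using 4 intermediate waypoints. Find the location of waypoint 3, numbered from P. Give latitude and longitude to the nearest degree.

Convert each endpoint to a unit vector on the sphere (x = cos φ cos λ, y = cos φ sin λ, z = sin φ).
The central angle between the endpoints is δ = arccos(p₁·p₂) ≈ 1.773 rad (101.6°).
Interpolate at f = 3/5 with slerp weights a = sin((1−f)δ)/sin δ ≈ 0.665, b = sin(fδ)/sin δ ≈ 0.892.
p = a·p₁ + b·p₂ ≈ (0.783, 0.391, 0.484); φ = arcsin(p_z) ≈ 28.93°, λ = atan2(p_y, p_x) ≈ 26.55°.

≈ 29°N, 27°E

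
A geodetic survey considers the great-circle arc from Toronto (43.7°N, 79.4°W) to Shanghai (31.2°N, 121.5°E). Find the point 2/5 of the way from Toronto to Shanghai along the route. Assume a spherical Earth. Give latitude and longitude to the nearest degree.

Write both endpoints as unit vectors p₁, p₂ with components (cos φ cos λ, cos φ sin λ, sin φ).
The central angle between the endpoints is δ = arccos(p₁·p₂) ≈ 1.792 rad (102.7°).
Interpolate at f = 2/5 with slerp weights a = sin((1−f)δ)/sin δ ≈ 0.902, b = sin(fδ)/sin δ ≈ 0.674.
p = a·p₁ + b·p₂ ≈ (-0.181, -0.150, 0.972); φ = arcsin(p_z) ≈ 76.41°, λ = atan2(p_y, p_x) ≈ -140.43°.

≈ 76°N, 140°W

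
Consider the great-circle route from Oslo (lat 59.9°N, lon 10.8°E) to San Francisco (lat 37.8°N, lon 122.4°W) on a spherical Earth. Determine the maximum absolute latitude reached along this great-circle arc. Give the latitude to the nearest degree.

≈ 73°N

The great circle lies in the plane with unit normal n̂ = (p₁ × p₂)/|p₁ × p₂|.
Here n̂_z ≈ -0.299; the vertex latitude is φ_max = arccos|n̂_z| ≈ 72.6°.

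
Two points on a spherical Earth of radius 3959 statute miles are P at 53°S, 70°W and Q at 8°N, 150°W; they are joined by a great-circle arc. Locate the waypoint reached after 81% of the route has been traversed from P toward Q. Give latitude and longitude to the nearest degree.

The haversine formula gives a central angle δ ≈ 1.578 rad (90.4°) between the endpoints.
Interpolate at f = 0.81 with slerp weights a = sin((1−f)δ)/sin δ ≈ 0.295, b = sin(fδ)/sin δ ≈ 0.958.
p = a·p₁ + b·p₂ ≈ (-0.760, -0.641, -0.103); φ = arcsin(p_z) ≈ -5.89°, λ = atan2(p_y, p_x) ≈ -139.86°.

≈ 6°S, 140°W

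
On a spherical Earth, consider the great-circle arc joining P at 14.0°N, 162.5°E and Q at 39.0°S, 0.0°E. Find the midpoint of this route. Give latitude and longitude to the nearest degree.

Write both endpoints as unit vectors p₁, p₂ with components (cos φ cos λ, cos φ sin λ, sin φ).
The central angle between the endpoints is δ = arccos(p₁·p₂) ≈ 2.629 rad (150.6°).
Interpolate at f = 1/2 with slerp weights a = sin((1−f)δ)/sin δ ≈ 1.972, b = sin(fδ)/sin δ ≈ 1.972.
p = a·p₁ + b·p₂ ≈ (-0.292, 0.575, -0.764); φ = arcsin(p_z) ≈ -49.81°, λ = atan2(p_y, p_x) ≈ 116.93°.

≈ 50°S, 117°E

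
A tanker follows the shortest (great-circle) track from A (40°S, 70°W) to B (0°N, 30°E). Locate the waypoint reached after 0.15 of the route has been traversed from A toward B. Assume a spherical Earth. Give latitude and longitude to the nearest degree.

Convert each endpoint to a unit vector on the sphere (x = cos φ cos λ, y = cos φ sin λ, z = sin φ).
The central angle between the endpoints is δ = arccos(p₁·p₂) ≈ 1.704 rad (97.6°).
Interpolate at f = 0.15 with slerp weights a = sin((1−f)δ)/sin δ ≈ 1.001, b = sin(fδ)/sin δ ≈ 0.255.
p = a·p₁ + b·p₂ ≈ (0.483, -0.593, -0.644); φ = arcsin(p_z) ≈ -40.07°, λ = atan2(p_y, p_x) ≈ -50.83°.

≈ (40°S, 51°W)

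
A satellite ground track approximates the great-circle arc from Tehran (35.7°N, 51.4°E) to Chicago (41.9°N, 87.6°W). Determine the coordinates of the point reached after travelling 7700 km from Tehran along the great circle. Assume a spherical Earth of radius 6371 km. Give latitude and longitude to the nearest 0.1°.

≈ 60.3°N, 60.9°W

From cos δ = sin φ₁ sin φ₂ + cos φ₁ cos φ₂ cos Δλ, the central angle is δ ≈ 1.637 rad (93.8°). The total great-circle distance is δ·R ≈ 1.637 × 6371 ≈ 10431 km, so the target fraction is f = 7700/10431 ≈ 0.738.
Interpolate at f ≈ 0.738 with slerp weights a = sin((1−f)δ)/sin δ ≈ 0.417, b = sin(fδ)/sin δ ≈ 0.937.
p = a·p₁ + b·p₂ ≈ (0.240, -0.433, 0.869); φ = arcsin(p_z) ≈ 60.34°, λ = atan2(p_y, p_x) ≈ -60.95°.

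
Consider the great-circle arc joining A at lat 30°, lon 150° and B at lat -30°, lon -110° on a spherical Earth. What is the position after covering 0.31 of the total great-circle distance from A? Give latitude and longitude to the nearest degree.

Write both endpoints as unit vectors p₁, p₂ with components (cos φ cos λ, cos φ sin λ, sin φ).
The central angle between the endpoints is δ = arccos(p₁·p₂) ≈ 1.961 rad (112.3°).
Interpolate at f = 0.31 with slerp weights a = sin((1−f)δ)/sin δ ≈ 1.056, b = sin(fδ)/sin δ ≈ 0.617.
p = a·p₁ + b·p₂ ≈ (-0.975, -0.045, 0.219); φ = arcsin(p_z) ≈ 12.66°, λ = atan2(p_y, p_x) ≈ -177.33°.

≈ lat 13°, lon -177°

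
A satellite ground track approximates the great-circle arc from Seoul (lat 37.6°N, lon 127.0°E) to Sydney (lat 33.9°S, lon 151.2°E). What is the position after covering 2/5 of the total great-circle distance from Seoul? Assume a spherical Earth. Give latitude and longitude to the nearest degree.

≈ lat 9°N, lon 137°E

Convert each endpoint to a unit vector on the sphere (x = cos φ cos λ, y = cos φ sin λ, z = sin φ).
The central angle between the endpoints is δ = arccos(p₁·p₂) ≈ 1.308 rad (75.0°).
Interpolate at f = 2/5 with slerp weights a = sin((1−f)δ)/sin δ ≈ 0.732, b = sin(fδ)/sin δ ≈ 0.517.
p = a·p₁ + b·p₂ ≈ (-0.725, 0.670, 0.158); φ = arcsin(p_z) ≈ 9.09°, λ = atan2(p_y, p_x) ≈ 137.27°.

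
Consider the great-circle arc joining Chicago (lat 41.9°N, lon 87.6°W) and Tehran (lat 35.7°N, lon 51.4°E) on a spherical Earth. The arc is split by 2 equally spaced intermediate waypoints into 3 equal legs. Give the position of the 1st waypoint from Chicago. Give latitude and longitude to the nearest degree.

Convert each endpoint to a unit vector on the sphere (x = cos φ cos λ, y = cos φ sin λ, z = sin φ).
The central angle between the endpoints is δ = arccos(p₁·p₂) ≈ 1.637 rad (93.8°).
Interpolate at f = 1/3 with slerp weights a = sin((1−f)δ)/sin δ ≈ 0.889, b = sin(fδ)/sin δ ≈ 0.520.
p = a·p₁ + b·p₂ ≈ (0.291, -0.331, 0.897); φ = arcsin(p_z) ≈ 63.83°, λ = atan2(p_y, p_x) ≈ -48.67°.

≈ lat 64°N, lon 49°W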